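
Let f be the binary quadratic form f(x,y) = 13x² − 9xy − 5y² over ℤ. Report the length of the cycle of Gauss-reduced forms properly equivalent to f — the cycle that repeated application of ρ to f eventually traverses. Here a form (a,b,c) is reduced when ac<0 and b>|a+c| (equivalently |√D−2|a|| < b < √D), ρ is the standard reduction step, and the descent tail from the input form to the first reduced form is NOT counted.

D = 341, ⌊√D⌋ = 18
descent: ρ → (-5,9,13)  [lands on river]
river: ρ → (13,17,-1)
river: ρ → (-1,17,13)
river: ρ → (13,9,-5)
river: ρ → (-5,11,11)
river: ρ → (11,11,-5)
ρ-cycle length = 6 (tail of 1 descent step not counted)

6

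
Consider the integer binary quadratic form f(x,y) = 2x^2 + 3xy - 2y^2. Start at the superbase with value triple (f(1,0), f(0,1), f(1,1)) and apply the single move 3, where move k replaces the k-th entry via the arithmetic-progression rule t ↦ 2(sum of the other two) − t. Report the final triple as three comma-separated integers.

start (2,-2,3) = (f(1,0),f(0,1),f(1,1))
replace slot 3: 2·(2+(-2)) − 3 = -3 → (2,-2,-3)

2,-2,-3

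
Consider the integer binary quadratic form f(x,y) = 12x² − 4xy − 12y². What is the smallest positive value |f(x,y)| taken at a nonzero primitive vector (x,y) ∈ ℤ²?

descent: ρ → (-12,4,12)  [lands on river]
river: ρ → (12,20,-4)
river: ρ → (-4,20,12)
river: ρ → (12,4,-12)
river: ρ → (-12,20,4)
river: ρ → (4,20,-12)
closes: descent 1, river 6
min |a| on river = 4

4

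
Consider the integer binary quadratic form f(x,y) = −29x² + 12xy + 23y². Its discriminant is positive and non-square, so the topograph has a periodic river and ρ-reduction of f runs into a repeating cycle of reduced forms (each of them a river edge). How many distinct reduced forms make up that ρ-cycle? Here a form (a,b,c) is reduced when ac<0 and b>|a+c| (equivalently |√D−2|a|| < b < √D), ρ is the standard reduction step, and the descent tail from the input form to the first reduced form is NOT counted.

D = 2812, ⌊√D⌋ = 53
river: ρ → (23,34,-18)
river: ρ → (-18,38,19)
river: ρ → (19,38,-18)
river: ρ → (-18,34,23)
river: ρ → (23,12,-29)
river: ρ → (-29,46,6)
river: ρ → (6,50,-13)
river: ρ → (-13,28,39)
river: ρ → (39,50,-2)
river: ρ → (-2,50,39)
river: ρ → (39,28,-13)
river: ρ → (-13,50,6)
river: ρ → (6,46,-29)
river: ρ → (-29,12,23)
ρ-cycle length = 14 (tail of 0 descent steps not counted)

14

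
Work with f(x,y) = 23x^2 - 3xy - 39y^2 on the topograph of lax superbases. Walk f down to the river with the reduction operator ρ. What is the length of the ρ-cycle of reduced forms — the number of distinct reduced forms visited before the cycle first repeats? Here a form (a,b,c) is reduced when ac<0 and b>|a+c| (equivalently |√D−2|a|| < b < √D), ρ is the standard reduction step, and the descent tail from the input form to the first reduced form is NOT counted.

D = 3597, ⌊√D⌋ = 59
descent: ρ → (-39,3,23)
descent: ρ → (23,43,-19)  [lands on river]
river: ρ → (-19,33,33)
river: ρ → (33,33,-19)
river: ρ → (-19,43,23)
river: ρ → (23,49,-13)
river: ρ → (-13,55,11)
river: ρ → (11,55,-13)
river: ρ → (-13,49,23)
ρ-cycle length = 8 (tail of 2 descent steps not counted)

8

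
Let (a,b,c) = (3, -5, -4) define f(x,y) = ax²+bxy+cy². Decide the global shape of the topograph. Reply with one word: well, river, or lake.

D = b²−4ac = (-5)² − 4·3·(-4) = 73
D > 0 non-square ⇒ indefinite ⇒ periodic river

river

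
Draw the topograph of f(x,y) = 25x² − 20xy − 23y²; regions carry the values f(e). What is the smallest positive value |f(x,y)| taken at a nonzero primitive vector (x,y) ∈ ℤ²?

descent: ρ → (-23,20,25)  [lands on river]
river: ρ → (25,30,-18)
river: ρ → (-18,42,13)
river: ρ → (13,36,-27)
river: ρ → (-27,18,22)
river: ρ → (22,26,-23)
closes: descent 1, river 6
min |a| on river = 13

13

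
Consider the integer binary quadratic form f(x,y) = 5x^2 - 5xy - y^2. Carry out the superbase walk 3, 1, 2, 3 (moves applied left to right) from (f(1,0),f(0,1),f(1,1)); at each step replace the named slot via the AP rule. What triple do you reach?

start (5,-1,-1) = (f(1,0),f(0,1),f(1,1))
replace slot 3: 2·(5+(-1)) − (-1) = 9 → (5,-1,9)
replace slot 1: 2·((-1)+9) − 5 = 11 → (11,-1,9)
replace slot 2: 2·(11+9) − (-1) = 41 → (11,41,9)
replace slot 3: 2·(11+41) − 9 = 95 → (11,41,95)

11,41,95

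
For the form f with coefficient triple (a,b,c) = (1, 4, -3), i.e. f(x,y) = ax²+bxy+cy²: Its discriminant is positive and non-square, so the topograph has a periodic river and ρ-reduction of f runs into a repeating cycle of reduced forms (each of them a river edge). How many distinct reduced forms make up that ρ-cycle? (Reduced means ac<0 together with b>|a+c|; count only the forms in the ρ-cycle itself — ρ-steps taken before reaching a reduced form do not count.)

D = 28, ⌊√D⌋ = 5
river: ρ → (-3,2,2)
river: ρ → (2,2,-3)
river: ρ → (-3,4,1)
river: ρ → (1,4,-3)
ρ-cycle length = 4 (tail of 0 descent steps not counted)

4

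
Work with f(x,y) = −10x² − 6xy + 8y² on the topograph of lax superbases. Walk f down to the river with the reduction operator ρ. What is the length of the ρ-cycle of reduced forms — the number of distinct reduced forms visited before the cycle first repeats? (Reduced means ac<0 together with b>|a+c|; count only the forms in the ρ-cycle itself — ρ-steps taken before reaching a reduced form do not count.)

D = 356, ⌊√D⌋ = 18
descent: ρ → (8,6,-10)  [lands on river]
river: ρ → (-10,14,4)
river: ρ → (4,18,-2)
river: ρ → (-2,18,4)
river: ρ → (4,14,-10)
river: ρ → (-10,6,8)
river: ρ → (8,10,-8)
river: ρ → (-8,6,10)
river: ρ → (10,14,-4)
river: ρ → (-4,18,2)
river: ρ → (2,18,-4)
river: ρ → (-4,14,10)
river: ρ → (10,6,-8)
river: ρ → (-8,10,8)
ρ-cycle length = 14 (tail of 1 descent step not counted)

14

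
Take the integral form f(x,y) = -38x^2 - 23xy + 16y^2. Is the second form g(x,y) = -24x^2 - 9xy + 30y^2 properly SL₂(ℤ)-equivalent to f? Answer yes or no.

D₁ = 2961, D₂ = 2961
river cycle of f (length 16): (16, 23, -38), (-38, 53, 1), (1, 53, -38), (-38, 23, 16), (16, 41, -20), (-20, 39, 18), (18, 33, -26), (-26, 19, 25), (25, 31, -20), (-20, 49, 7), … (6 more)
river cycle of g (length 16): (30, 9, -24), (-24, 39, 15), (15, 51, -6), (-6, 45, 39), (39, 33, -12), (-12, 39, 30), (30, 21, -21), (-21, 21, 30), (30, 39, -12), (-12, 33, 39), … (6 more)
cycles differ ⇒ inequivalent

no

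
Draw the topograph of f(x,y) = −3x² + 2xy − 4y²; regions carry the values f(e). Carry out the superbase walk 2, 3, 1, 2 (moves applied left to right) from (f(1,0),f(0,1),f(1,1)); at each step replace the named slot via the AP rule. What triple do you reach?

start (-3,-4,-5) = (f(1,0),f(0,1),f(1,1))
replace slot 2: 2·((-3)+(-5)) − (-4) = -12 → (-3,-12,-5)
replace slot 3: 2·((-3)+(-12)) − (-5) = -25 → (-3,-12,-25)
replace slot 1: 2·((-12)+(-25)) − (-3) = -71 → (-71,-12,-25)
replace slot 2: 2·((-71)+(-25)) − (-12) = -180 → (-71,-180,-25)

-71,-180,-25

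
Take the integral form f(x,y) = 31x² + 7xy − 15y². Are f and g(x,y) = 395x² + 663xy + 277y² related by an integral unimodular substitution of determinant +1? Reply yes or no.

D₁ = 1909, D₂ = 1909
river cycle of f (length 16): (-15, 23, 23), (23, 23, -15), (-15, 37, 9), (9, 35, -19), (-19, 41, 3), (3, 43, -5), (-5, 37, 27), (27, 17, -15), (-15, 43, 1), (1, 43, -15), … (6 more)
river cycle of g (length 16): (9, 37, -15), (-15, 23, 23), (23, 23, -15), (-15, 37, 9), (9, 35, -19), (-19, 41, 3), (3, 43, -5), (-5, 37, 27), (27, 17, -15), (-15, 43, 1), … (6 more)
cycles coincide ⇒ equivalent

yes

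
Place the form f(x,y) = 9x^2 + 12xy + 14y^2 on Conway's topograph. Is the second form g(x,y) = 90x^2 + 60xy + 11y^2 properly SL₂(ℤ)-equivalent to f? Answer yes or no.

D₁ = -360, D₂ = -360
f: translate: b→-6 (≡12 mod 18), so (9,12,14)→(9,-6,11)
f: reduced (well bottom): (9,-6,11) with a≤c, −a<b≤a
g: flip: (90,60,11)→(11,-60,90)
g: translate: b→6 (≡-60 mod 22), so (11,-60,90)→(11,6,9)
g: flip: (11,6,9)→(9,-6,11)
g: reduced (well bottom): (9,-6,11) with a≤c, −a<b≤a
reduced forms (9, -6, 11) vs (9, -6, 11) ⇒ equivalent

yes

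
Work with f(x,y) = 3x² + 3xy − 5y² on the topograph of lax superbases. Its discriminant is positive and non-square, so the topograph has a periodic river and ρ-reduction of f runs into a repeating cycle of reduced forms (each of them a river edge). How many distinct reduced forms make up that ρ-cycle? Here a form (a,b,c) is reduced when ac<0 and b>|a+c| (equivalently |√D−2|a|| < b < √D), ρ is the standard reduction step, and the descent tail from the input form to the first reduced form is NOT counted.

D = 69, ⌊√D⌋ = 8
river: ρ → (-5,7,1)
river: ρ → (1,7,-5)
river: ρ → (-5,3,3)
river: ρ → (3,3,-5)
ρ-cycle length = 4 (tail of 0 descent steps not counted)

4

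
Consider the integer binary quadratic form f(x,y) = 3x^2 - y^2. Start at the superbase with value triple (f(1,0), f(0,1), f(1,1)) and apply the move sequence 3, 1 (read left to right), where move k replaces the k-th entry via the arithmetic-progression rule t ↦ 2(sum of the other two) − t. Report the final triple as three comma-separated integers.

start (3,-1,2) = (f(1,0),f(0,1),f(1,1))
replace slot 3: 2·(3+(-1)) − 2 = 2 → (3,-1,2)
replace slot 1: 2·((-1)+2) − 3 = -1 → (-1,-1,2)

-1,-1,2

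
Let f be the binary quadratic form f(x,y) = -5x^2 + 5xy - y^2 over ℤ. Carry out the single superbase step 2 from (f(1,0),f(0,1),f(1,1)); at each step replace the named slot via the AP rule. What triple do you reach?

start (-5,-1,-1) = (f(1,0),f(0,1),f(1,1))
replace slot 2: 2·((-5)+(-1)) − (-1) = -11 → (-5,-11,-1)

-5,-11,-1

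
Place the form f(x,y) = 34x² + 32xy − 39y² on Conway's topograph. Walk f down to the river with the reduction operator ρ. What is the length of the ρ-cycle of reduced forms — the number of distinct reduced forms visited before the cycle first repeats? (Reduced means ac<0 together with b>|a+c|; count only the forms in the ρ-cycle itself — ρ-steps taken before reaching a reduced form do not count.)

D = 6328, ⌊√D⌋ = 79
river: ρ → (-39,46,27)
river: ρ → (27,62,-23)
river: ρ → (-23,76,6)
river: ρ → (6,68,-71)
river: ρ → (-71,74,3)
river: ρ → (3,76,-46)
river: ρ → (-46,16,33)
river: ρ → (33,50,-29)
river: ρ → (-29,66,17)
river: ρ → (17,70,-21)
river: ρ → (-21,56,38)
river: ρ → (38,20,-39)
river: ρ → (-39,58,19)
river: ρ → (19,56,-42)
river: ρ → (-42,28,33)
river: ρ → (33,38,-37)
river: ρ → (-37,36,34)
river: ρ → (34,32,-39)
ρ-cycle length = 18 (tail of 0 descent steps not counted)

18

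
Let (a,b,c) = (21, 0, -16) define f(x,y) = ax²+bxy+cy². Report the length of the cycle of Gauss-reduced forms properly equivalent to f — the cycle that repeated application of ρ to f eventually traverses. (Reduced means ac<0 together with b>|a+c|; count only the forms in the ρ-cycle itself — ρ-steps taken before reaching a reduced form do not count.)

D = 1344, ⌊√D⌋ = 36
descent: ρ → (-16,32,5)  [lands on river]
river: ρ → (5,28,-28)
river: ρ → (-28,28,5)
river: ρ → (5,32,-16)
ρ-cycle length = 4 (tail of 1 descent step not counted)

4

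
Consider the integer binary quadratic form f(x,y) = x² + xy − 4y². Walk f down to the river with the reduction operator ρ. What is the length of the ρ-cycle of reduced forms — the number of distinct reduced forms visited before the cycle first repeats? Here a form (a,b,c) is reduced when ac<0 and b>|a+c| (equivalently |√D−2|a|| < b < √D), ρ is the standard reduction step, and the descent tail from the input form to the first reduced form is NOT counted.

D = 17, ⌊√D⌋ = 4
descent: ρ → (-4,-1,1)
descent: ρ → (1,3,-2)  [lands on river]
river: ρ → (-2,1,2)
river: ρ → (2,3,-1)
river: ρ → (-1,3,2)
river: ρ → (2,1,-2)
river: ρ → (-2,3,1)
ρ-cycle length = 6 (tail of 2 descent steps not counted)

6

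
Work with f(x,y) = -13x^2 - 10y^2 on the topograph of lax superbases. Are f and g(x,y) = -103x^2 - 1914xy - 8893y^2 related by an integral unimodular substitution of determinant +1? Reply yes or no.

D₁ = -520, D₂ = -520
f is negative-definite; reduce −f:
−f: flip: (13,0,10)→(10,0,13)
−f: reduced (well bottom): (10,0,13) with a≤c, −a<b≤a
flip sign back: reduced form of f is (-10,0,-13)
g is negative-definite; reduce −g:
−g: translate: b→60 (≡1914 mod 206), so (103,1914,8893)→(103,60,10)
−g: flip: (103,60,10)→(10,-60,103)
−g: translate: b→0 (≡-60 mod 20), so (10,-60,103)→(10,0,13)
−g: reduced (well bottom): (10,0,13) with a≤c, −a<b≤a
flip sign back: reduced form of g is (-10,0,-13)
reduced forms (-10, 0, -13) vs (-10, 0, -13) ⇒ equivalent

yes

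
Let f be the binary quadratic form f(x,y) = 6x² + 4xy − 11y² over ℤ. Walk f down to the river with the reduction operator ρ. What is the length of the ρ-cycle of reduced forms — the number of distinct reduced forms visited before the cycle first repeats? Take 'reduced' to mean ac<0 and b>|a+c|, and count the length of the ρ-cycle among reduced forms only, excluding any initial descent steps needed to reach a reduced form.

D = 280, ⌊√D⌋ = 16
descent: ρ → (-11,-4,6)
descent: ρ → (6,16,-1)  [lands on river]
river: ρ → (-1,16,6)
river: ρ → (6,8,-9)
river: ρ → (-9,10,5)
river: ρ → (5,10,-9)
river: ρ → (-9,8,6)
ρ-cycle length = 6 (tail of 2 descent steps not counted)

6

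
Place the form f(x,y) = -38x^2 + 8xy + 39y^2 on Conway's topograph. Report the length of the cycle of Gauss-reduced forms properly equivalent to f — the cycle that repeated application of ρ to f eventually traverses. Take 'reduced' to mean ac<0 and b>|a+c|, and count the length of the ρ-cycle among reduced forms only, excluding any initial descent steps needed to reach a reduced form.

D = 5992, ⌊√D⌋ = 77
river: ρ → (39,70,-7)
river: ρ → (-7,70,39)
river: ρ → (39,8,-38)
river: ρ → (-38,68,9)
river: ρ → (9,76,-6)
river: ρ → (-6,68,57)
river: ρ → (57,46,-17)
river: ρ → (-17,56,42)
river: ρ → (42,28,-31)
river: ρ → (-31,34,39)
river: ρ → (39,44,-26)
river: ρ → (-26,60,23)
river: ρ → (23,32,-54)
river: ρ → (-54,76,1)
river: ρ → (1,76,-54)
river: ρ → (-54,32,23)
river: ρ → (23,60,-26)
river: ρ → (-26,44,39)
river: ρ → (39,34,-31)
river: ρ → (-31,28,42)
river: ρ → (42,56,-17)
river: ρ → (-17,46,57)
river: ρ → (57,68,-6)
river: ρ → (-6,76,9)
river: ρ → (9,68,-38)
river: ρ → (-38,8,39)
ρ-cycle length = 26 (tail of 0 descent steps not counted)

26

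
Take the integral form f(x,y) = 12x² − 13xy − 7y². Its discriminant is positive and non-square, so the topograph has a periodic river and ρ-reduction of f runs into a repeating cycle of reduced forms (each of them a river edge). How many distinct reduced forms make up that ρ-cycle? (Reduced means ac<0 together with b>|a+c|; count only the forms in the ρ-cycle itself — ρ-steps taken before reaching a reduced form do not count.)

D = 505, ⌊√D⌋ = 22
descent: ρ → (-7,13,12)  [lands on river]
river: ρ → (12,11,-8)
river: ρ → (-8,21,2)
river: ρ → (2,19,-18)
river: ρ → (-18,17,3)
river: ρ → (3,19,-12)
river: ρ → (-12,5,10)
river: ρ → (10,15,-7)
ρ-cycle length = 8 (tail of 1 descent step not counted)

8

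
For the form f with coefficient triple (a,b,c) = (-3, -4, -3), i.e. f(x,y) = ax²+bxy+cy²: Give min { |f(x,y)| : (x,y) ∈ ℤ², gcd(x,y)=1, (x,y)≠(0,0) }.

translate: b→-2 (≡4 mod 6), so (3,4,3)→(3,-2,2)
flip: (3,-2,2)→(2,2,3)
reduced (well bottom): (2,2,3) with a≤c, −a<b≤a
well minimum |f| = |-2| = 2 (negative-definite)

2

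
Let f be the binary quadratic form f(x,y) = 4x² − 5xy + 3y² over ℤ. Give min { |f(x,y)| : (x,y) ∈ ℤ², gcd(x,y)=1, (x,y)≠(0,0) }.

translate: b→3 (≡-5 mod 8), so (4,-5,3)→(4,3,2)
flip: (4,3,2)→(2,-3,4)
translate: b→1 (≡-3 mod 4), so (2,-3,4)→(2,1,3)
reduced (well bottom): (2,1,3) with a≤c, −a<b≤a
well minimum = a = 2

2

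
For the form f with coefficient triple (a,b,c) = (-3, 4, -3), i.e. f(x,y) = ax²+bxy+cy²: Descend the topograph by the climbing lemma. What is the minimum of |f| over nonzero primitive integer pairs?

translate: b→2 (≡-4 mod 6), so (3,-4,3)→(3,2,2)
flip: (3,2,2)→(2,-2,3)
translate: b→2 (≡-2 mod 4), so (2,-2,3)→(2,2,3)
reduced (well bottom): (2,2,3) with a≤c, −a<b≤a
well minimum |f| = |-2| = 2 (negative-definite)

2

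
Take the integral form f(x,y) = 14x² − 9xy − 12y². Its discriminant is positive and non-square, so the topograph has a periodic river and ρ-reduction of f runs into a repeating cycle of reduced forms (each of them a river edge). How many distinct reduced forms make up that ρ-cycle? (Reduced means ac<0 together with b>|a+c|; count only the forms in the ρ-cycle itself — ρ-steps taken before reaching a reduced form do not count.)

D = 753, ⌊√D⌋ = 27
descent: ρ → (-12,9,14)  [lands on river]
river: ρ → (14,19,-7)
river: ρ → (-7,23,8)
river: ρ → (8,25,-4)
river: ρ → (-4,23,14)
river: ρ → (14,5,-13)
river: ρ → (-13,21,6)
river: ρ → (6,27,-1)
river: ρ → (-1,27,6)
river: ρ → (6,21,-13)
river: ρ → (-13,5,14)
river: ρ → (14,23,-4)
river: ρ → (-4,25,8)
river: ρ → (8,23,-7)
river: ρ → (-7,19,14)
river: ρ → (14,9,-12)
river: ρ → (-12,15,11)
river: ρ → (11,7,-16)
river: ρ → (-16,25,2)
river: ρ → (2,27,-3)
river: ρ → (-3,27,2)
river: ρ → (2,25,-16)
river: ρ → (-16,7,11)
river: ρ → (11,15,-12)
ρ-cycle length = 24 (tail of 1 descent step not counted)

24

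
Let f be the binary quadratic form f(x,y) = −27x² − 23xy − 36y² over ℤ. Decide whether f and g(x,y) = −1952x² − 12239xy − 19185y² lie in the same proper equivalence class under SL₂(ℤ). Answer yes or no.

D₁ = -3359, D₂ = -3359
f is negative-definite; reduce −f:
−f: reduced (well bottom): (27,23,36) with a≤c, −a<b≤a
flip sign back: reduced form of f is (-27,-23,-36)
g is negative-definite; reduce −g:
−g: translate: b→527 (≡12239 mod 3904), so (1952,12239,19185)→(1952,527,36)
−g: flip: (1952,527,36)→(36,-527,1952)
−g: translate: b→-23 (≡-527 mod 72), so (36,-527,1952)→(36,-23,27)
−g: flip: (36,-23,27)→(27,23,36)
−g: reduced (well bottom): (27,23,36) with a≤c, −a<b≤a
flip sign back: reduced form of g is (-27,-23,-36)
reduced forms (-27, -23, -36) vs (-27, -23, -36) ⇒ equivalent

yes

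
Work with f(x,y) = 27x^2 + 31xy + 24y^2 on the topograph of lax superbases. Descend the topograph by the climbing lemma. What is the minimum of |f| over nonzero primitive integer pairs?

translate: b→-23 (≡31 mod 54), so (27,31,24)→(27,-23,20)
flip: (27,-23,20)→(20,23,27)
translate: b→-17 (≡23 mod 40), so (20,23,27)→(20,-17,24)
reduced (well bottom): (20,-17,24) with a≤c, −a<b≤a
well minimum = a = 20

20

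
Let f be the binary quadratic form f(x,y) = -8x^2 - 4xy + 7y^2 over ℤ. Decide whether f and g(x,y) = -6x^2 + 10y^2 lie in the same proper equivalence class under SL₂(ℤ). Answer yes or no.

D₁ = 240, D₂ = 240
river cycle of f (length 6): (7, 4, -8), (-8, 12, 3), (3, 12, -8), (-8, 4, 7), (7, 10, -5), (-5, 10, 7)
river cycle of g (length 2): (-6, 12, 4), (4, 12, -6)
cycles differ ⇒ inequivalent

no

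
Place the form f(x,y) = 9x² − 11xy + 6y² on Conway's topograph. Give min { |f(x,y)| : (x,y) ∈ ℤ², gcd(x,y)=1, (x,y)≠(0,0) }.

translate: b→7 (≡-11 mod 18), so (9,-11,6)→(9,7,4)
flip: (9,7,4)→(4,-7,9)
translate: b→1 (≡-7 mod 8), so (4,-7,9)→(4,1,6)
reduced (well bottom): (4,1,6) with a≤c, −a<b≤a
well minimum = a = 4

4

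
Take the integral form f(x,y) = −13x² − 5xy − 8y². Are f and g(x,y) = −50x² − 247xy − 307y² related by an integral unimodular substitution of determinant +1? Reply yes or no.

D₁ = -391, D₂ = -391
f is negative-definite; reduce −f:
−f: flip: (13,5,8)→(8,-5,13)
−f: reduced (well bottom): (8,-5,13) with a≤c, −a<b≤a
flip sign back: reduced form of f is (-8,5,-13)
g is negative-definite; reduce −g:
−g: translate: b→47 (≡247 mod 100), so (50,247,307)→(50,47,13)
−g: flip: (50,47,13)→(13,-47,50)
−g: translate: b→5 (≡-47 mod 26), so (13,-47,50)→(13,5,8)
−g: flip: (13,5,8)→(8,-5,13)
−g: reduced (well bottom): (8,-5,13) with a≤c, −a<b≤a
flip sign back: reduced form of g is (-8,5,-13)
reduced forms (-8, 5, -13) vs (-8, 5, -13) ⇒ equivalent

yes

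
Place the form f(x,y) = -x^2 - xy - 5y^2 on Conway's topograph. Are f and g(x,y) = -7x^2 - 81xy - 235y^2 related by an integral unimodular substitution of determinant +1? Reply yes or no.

D₁ = -19, D₂ = -19
f is negative-definite; reduce −f:
−f: reduced (well bottom): (1,1,5) with a≤c, −a<b≤a
flip sign back: reduced form of f is (-1,-1,-5)
g is negative-definite; reduce −g:
−g: translate: b→-3 (≡81 mod 14), so (7,81,235)→(7,-3,1)
−g: flip: (7,-3,1)→(1,3,7)
−g: translate: b→1 (≡3 mod 2), so (1,3,7)→(1,1,5)
−g: reduced (well bottom): (1,1,5) with a≤c, −a<b≤a
flip sign back: reduced form of g is (-1,-1,-5)
reduced forms (-1, -1, -5) vs (-1, -1, -5) ⇒ equivalent

yes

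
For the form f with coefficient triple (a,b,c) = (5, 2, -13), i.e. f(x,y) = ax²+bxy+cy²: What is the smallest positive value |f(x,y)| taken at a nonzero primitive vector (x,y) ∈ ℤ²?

descent: ρ → (-13,-2,5)
descent: ρ → (5,12,-6)  [lands on river]
river: ρ → (-6,12,5)
river: ρ → (5,8,-10)
river: ρ → (-10,12,3)
river: ρ → (3,12,-10)
river: ρ → (-10,8,5)
closes: descent 2, river 6
min |a| on river = 3

3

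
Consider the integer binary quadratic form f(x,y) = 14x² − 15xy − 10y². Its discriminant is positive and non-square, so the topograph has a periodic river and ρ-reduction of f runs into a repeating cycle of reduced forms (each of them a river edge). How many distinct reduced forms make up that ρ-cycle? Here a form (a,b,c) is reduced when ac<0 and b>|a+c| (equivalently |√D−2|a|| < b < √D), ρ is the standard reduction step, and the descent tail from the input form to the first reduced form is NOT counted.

D = 785, ⌊√D⌋ = 28
descent: ρ → (-10,15,14)  [lands on river]
river: ρ → (14,13,-11)
river: ρ → (-11,9,16)
river: ρ → (16,23,-4)
river: ρ → (-4,25,10)
river: ρ → (10,15,-14)
river: ρ → (-14,13,11)
river: ρ → (11,9,-16)
river: ρ → (-16,23,4)
river: ρ → (4,25,-10)
ρ-cycle length = 10 (tail of 1 descent step not counted)

10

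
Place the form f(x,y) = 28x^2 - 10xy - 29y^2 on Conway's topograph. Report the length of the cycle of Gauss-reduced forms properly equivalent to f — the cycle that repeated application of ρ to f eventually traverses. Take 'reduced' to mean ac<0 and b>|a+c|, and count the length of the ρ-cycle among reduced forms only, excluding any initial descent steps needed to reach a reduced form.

D = 3348, ⌊√D⌋ = 57
descent: ρ → (-29,10,28)  [lands on river]
river: ρ → (28,46,-11)
river: ρ → (-11,42,36)
river: ρ → (36,30,-17)
river: ρ → (-17,38,28)
river: ρ → (28,18,-27)
river: ρ → (-27,36,19)
river: ρ → (19,40,-23)
river: ρ → (-23,52,7)
river: ρ → (7,46,-44)
river: ρ → (-44,42,9)
river: ρ → (9,48,-29)
ρ-cycle length = 12 (tail of 1 descent step not counted)

12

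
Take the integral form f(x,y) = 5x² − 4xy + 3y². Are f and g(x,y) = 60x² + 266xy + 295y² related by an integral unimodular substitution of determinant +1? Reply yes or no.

D₁ = -44, D₂ = -44
f: flip: (5,-4,3)→(3,4,5)
f: translate: b→-2 (≡4 mod 6), so (3,4,5)→(3,-2,4)
f: reduced (well bottom): (3,-2,4) with a≤c, −a<b≤a
g: translate: b→26 (≡266 mod 120), so (60,266,295)→(60,26,3)
g: flip: (60,26,3)→(3,-26,60)
g: translate: b→-2 (≡-26 mod 6), so (3,-26,60)→(3,-2,4)
g: reduced (well bottom): (3,-2,4) with a≤c, −a<b≤a
reduced forms (3, -2, 4) vs (3, -2, 4) ⇒ equivalent

yes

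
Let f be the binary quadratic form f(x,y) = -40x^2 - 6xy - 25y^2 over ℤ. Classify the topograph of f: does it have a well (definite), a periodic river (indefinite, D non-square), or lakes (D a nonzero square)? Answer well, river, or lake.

D = b²−4ac = (-6)² − 4·(-40)·(-25) = -3964
D < 0 ⇒ definite ⇒ every region one sign ⇒ single well

well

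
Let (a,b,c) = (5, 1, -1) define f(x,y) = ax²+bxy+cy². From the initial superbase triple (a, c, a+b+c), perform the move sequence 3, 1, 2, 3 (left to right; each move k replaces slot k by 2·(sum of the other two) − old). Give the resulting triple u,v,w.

start (5,-1,5) = (f(1,0),f(0,1),f(1,1))
replace slot 3: 2·(5+(-1)) − 5 = 3 → (5,-1,3)
replace slot 1: 2·((-1)+3) − 5 = -1 → (-1,-1,3)
replace slot 2: 2·((-1)+3) − (-1) = 5 → (-1,5,3)
replace slot 3: 2·((-1)+5) − 3 = 5 → (-1,5,5)

-1,5,5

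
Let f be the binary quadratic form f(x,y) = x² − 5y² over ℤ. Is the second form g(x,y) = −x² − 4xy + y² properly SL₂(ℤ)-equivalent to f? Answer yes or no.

D₁ = 20, D₂ = 20
river cycle of f (length 2): (1, 4, -1), (-1, 4, 1)
river cycle of g (length 2): (1, 4, -1), (-1, 4, 1)
cycles coincide ⇒ equivalent

yes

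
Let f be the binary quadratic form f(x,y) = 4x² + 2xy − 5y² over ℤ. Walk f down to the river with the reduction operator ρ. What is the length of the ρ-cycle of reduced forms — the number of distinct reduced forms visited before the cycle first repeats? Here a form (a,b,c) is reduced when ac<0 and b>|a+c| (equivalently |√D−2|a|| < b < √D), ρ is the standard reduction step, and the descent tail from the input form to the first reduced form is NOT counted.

D = 84, ⌊√D⌋ = 9
river: ρ → (-5,8,1)
river: ρ → (1,8,-5)
river: ρ → (-5,2,4)
river: ρ → (4,6,-3)
river: ρ → (-3,6,4)
river: ρ → (4,2,-5)
ρ-cycle length = 6 (tail of 0 descent steps not counted)

6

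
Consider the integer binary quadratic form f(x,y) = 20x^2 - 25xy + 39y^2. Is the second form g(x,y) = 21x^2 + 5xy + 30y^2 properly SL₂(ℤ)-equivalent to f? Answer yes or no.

D₁ = -2495, D₂ = -2495
f: translate: b→15 (≡-25 mod 40), so (20,-25,39)→(20,15,34)
f: reduced (well bottom): (20,15,34) with a≤c, −a<b≤a
g: reduced (well bottom): (21,5,30) with a≤c, −a<b≤a
reduced forms (20, 15, 34) vs (21, 5, 30) ⇒ inequivalent

no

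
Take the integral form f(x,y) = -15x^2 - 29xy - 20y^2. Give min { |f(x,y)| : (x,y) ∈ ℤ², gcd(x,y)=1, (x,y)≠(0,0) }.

translate: b→-1 (≡29 mod 30), so (15,29,20)→(15,-1,6)
flip: (15,-1,6)→(6,1,15)
reduced (well bottom): (6,1,15) with a≤c, −a<b≤a
well minimum |f| = |-6| = 6 (negative-definite)

6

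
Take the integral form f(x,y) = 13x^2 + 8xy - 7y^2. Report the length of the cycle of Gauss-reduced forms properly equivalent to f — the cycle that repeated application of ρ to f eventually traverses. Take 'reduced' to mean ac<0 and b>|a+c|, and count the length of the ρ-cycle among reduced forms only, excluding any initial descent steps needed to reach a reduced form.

D = 428, ⌊√D⌋ = 20
river: ρ → (-7,20,1)
river: ρ → (1,20,-7)
river: ρ → (-7,8,13)
river: ρ → (13,18,-2)
river: ρ → (-2,18,13)
river: ρ → (13,8,-7)
ρ-cycle length = 6 (tail of 0 descent steps not counted)

6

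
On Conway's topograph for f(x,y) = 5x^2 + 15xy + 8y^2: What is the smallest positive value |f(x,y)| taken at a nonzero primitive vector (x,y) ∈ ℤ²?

descent: ρ → (8,1,-2)
descent: ρ → (-2,7,2)  [lands on river]
river: ρ → (2,5,-5)
river: ρ → (-5,5,2)
river: ρ → (2,7,-2)
river: ρ → (-2,5,5)
river: ρ → (5,5,-2)
closes: descent 2, river 6
min |a| on river = 2

2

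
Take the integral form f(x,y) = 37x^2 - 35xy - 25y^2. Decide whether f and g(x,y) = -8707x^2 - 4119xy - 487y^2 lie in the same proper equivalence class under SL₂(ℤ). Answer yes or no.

D₁ = 4925, D₂ = 4925
river cycle of f (length 22): (-25, 35, 37), (37, 39, -23), (-23, 53, 23), (23, 39, -37), (-37, 35, 25), (25, 65, -7), (-7, 61, 43), (43, 25, -25), (-25, 25, 43), (43, 61, -7), … (12 more)
river cycle of g (length 22): (-23, 53, 23), (23, 39, -37), (-37, 35, 25), (25, 65, -7), (-7, 61, 43), (43, 25, -25), (-25, 25, 43), (43, 61, -7), (-7, 65, 25), (25, 35, -37), … (12 more)
cycles coincide ⇒ equivalent

yes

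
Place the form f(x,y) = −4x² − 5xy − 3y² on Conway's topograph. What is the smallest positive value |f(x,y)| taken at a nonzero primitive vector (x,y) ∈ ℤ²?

translate: b→-3 (≡5 mod 8), so (4,5,3)→(4,-3,2)
flip: (4,-3,2)→(2,3,4)
translate: b→-1 (≡3 mod 4), so (2,3,4)→(2,-1,3)
reduced (well bottom): (2,-1,3) with a≤c, −a<b≤a
well minimum |f| = |-2| = 2 (negative-definite)

2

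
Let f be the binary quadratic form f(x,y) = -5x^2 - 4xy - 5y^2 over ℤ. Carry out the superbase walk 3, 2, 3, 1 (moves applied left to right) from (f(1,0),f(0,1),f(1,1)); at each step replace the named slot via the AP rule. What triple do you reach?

start (-5,-5,-14) = (f(1,0),f(0,1),f(1,1))
replace slot 3: 2·((-5)+(-5)) − (-14) = -6 → (-5,-5,-6)
replace slot 2: 2·((-5)+(-6)) − (-5) = -17 → (-5,-17,-6)
replace slot 3: 2·((-5)+(-17)) − (-6) = -38 → (-5,-17,-38)
replace slot 1: 2·((-17)+(-38)) − (-5) = -105 → (-105,-17,-38)

-105,-17,-38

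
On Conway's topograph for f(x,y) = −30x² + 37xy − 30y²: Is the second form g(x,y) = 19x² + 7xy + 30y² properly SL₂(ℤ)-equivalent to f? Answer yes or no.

D₁ = -2231, D₂ = -2231
f is negative-definite; reduce −f:
−f: translate: b→23 (≡-37 mod 60), so (30,-37,30)→(30,23,23)
−f: flip: (30,23,23)→(23,-23,30)
−f: translate: b→23 (≡-23 mod 46), so (23,-23,30)→(23,23,30)
−f: reduced (well bottom): (23,23,30) with a≤c, −a<b≤a
flip sign back: reduced form of f is (-23,-23,-30)
g: reduced (well bottom): (19,7,30) with a≤c, −a<b≤a
reduced forms (-23, -23, -30) vs (19, 7, 30) ⇒ inequivalent

no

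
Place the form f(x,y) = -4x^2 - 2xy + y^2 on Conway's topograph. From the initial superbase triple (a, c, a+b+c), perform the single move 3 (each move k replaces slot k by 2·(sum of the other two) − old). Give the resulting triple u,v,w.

start (-4,1,-5) = (f(1,0),f(0,1),f(1,1))
replace slot 3: 2·((-4)+1) − (-5) = -1 → (-4,1,-1)

-4,1,-1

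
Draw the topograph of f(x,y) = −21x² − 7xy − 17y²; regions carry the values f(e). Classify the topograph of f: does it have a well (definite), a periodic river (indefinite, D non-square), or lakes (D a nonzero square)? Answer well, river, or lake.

D = b²−4ac = (-7)² − 4·(-21)·(-17) = -1379
D < 0 ⇒ definite ⇒ every region one sign ⇒ single well

well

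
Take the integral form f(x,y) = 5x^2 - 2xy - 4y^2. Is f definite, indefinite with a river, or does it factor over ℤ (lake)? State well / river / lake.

D = b²−4ac = (-2)² − 4·5·(-4) = 84
D > 0 non-square ⇒ indefinite ⇒ periodic river

river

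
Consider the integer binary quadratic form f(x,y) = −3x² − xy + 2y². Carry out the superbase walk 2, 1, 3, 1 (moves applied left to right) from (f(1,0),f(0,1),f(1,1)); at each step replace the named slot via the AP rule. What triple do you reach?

start (-3,2,-2) = (f(1,0),f(0,1),f(1,1))
replace slot 2: 2·((-3)+(-2)) − 2 = -12 → (-3,-12,-2)
replace slot 1: 2·((-12)+(-2)) − (-3) = -25 → (-25,-12,-2)
replace slot 3: 2·((-25)+(-12)) − (-2) = -72 → (-25,-12,-72)
replace slot 1: 2·((-12)+(-72)) − (-25) = -143 → (-143,-12,-72)

-143,-12,-72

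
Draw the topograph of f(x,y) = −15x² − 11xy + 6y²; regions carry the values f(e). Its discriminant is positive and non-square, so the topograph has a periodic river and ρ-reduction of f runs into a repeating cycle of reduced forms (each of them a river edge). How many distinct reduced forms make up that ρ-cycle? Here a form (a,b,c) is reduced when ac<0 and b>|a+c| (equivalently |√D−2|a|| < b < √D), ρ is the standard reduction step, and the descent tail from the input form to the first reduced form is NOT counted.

D = 481, ⌊√D⌋ = 21
descent: ρ → (6,11,-15)  [lands on river]
river: ρ → (-15,19,2)
river: ρ → (2,21,-5)
river: ρ → (-5,19,6)
river: ρ → (6,17,-8)
river: ρ → (-8,15,8)
river: ρ → (8,17,-6)
river: ρ → (-6,19,5)
river: ρ → (5,21,-2)
river: ρ → (-2,19,15)
river: ρ → (15,11,-6)
river: ρ → (-6,13,13)
river: ρ → (13,13,-6)
river: ρ → (-6,11,15)
river: ρ → (15,19,-2)
river: ρ → (-2,21,5)
river: ρ → (5,19,-6)
river: ρ → (-6,17,8)
river: ρ → (8,15,-8)
river: ρ → (-8,17,6)
river: ρ → (6,19,-5)
river: ρ → (-5,21,2)
river: ρ → (2,19,-15)
river: ρ → (-15,11,6)
river: ρ → (6,13,-13)
river: ρ → (-13,13,6)
ρ-cycle length = 26 (tail of 1 descent step not counted)

26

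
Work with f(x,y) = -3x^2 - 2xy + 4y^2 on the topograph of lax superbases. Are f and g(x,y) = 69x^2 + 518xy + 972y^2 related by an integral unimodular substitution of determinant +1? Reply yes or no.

D₁ = 52, D₂ = 52
river cycle of f (length 10): (4, 2, -3), (-3, 4, 3), (3, 2, -4), (-4, 6, 1), (1, 6, -4), (-4, 2, 3), (3, 4, -3), (-3, 2, 4), (4, 6, -1), (-1, 6, 4)
river cycle of g (length 10): (4, 2, -3), (-3, 4, 3), (3, 2, -4), (-4, 6, 1), (1, 6, -4), (-4, 2, 3), (3, 4, -3), (-3, 2, 4), (4, 6, -1), (-1, 6, 4)
cycles coincide ⇒ equivalent

yes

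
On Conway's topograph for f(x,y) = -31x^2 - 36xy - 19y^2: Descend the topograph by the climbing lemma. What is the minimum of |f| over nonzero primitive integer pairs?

translate: b→-26 (≡36 mod 62), so (31,36,19)→(31,-26,14)
flip: (31,-26,14)→(14,26,31)
translate: b→-2 (≡26 mod 28), so (14,26,31)→(14,-2,19)
reduced (well bottom): (14,-2,19) with a≤c, −a<b≤a
well minimum |f| = |-14| = 14 (negative-definite)

14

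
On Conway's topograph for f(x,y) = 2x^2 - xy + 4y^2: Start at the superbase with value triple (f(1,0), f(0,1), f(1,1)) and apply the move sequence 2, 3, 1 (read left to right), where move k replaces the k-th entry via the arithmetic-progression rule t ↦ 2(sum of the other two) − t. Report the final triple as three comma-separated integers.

start (2,4,5) = (f(1,0),f(0,1),f(1,1))
replace slot 2: 2·(2+5) − 4 = 10 → (2,10,5)
replace slot 3: 2·(2+10) − 5 = 19 → (2,10,19)
replace slot 1: 2·(10+19) − 2 = 56 → (56,10,19)

56,10,19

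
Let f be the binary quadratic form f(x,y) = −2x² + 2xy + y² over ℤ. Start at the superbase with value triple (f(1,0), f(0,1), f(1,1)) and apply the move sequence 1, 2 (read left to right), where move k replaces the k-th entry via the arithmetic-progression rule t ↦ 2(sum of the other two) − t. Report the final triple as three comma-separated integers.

start (-2,1,1) = (f(1,0),f(0,1),f(1,1))
replace slot 1: 2·(1+1) − (-2) = 6 → (6,1,1)
replace slot 2: 2·(6+1) − 1 = 13 → (6,13,1)

6,13,1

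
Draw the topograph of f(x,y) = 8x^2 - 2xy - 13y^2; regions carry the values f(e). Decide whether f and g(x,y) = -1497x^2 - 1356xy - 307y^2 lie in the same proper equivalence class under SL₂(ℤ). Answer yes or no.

D₁ = 420, D₂ = 420
river cycle of f (length 4): (8, 14, -7), (-7, 14, 8), (8, 18, -3), (-3, 18, 8)
river cycle of g (length 4): (8, 14, -7), (-7, 14, 8), (8, 18, -3), (-3, 18, 8)
cycles coincide ⇒ equivalent

yes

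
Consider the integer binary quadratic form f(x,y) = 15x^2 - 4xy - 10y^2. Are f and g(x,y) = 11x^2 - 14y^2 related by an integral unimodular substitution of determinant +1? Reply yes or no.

D₁ = 616, D₂ = 616
river cycle of f (length 10): (-10, 24, 1), (1, 24, -10), (-10, 16, 9), (9, 20, -6), (-6, 16, 15), (15, 14, -7), (-7, 14, 15), (15, 16, -6), (-6, 20, 9), (9, 16, -10)
river cycle of g (length 8): (11, 22, -3), (-3, 20, 18), (18, 16, -5), (-5, 24, 2), (2, 24, -5), (-5, 16, 18), (18, 20, -3), (-3, 22, 11)
cycles differ ⇒ inequivalent

no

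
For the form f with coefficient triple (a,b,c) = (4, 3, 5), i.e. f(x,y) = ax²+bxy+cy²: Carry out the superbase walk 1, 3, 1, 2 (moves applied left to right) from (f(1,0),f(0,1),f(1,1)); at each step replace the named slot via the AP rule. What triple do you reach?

start (4,5,12) = (f(1,0),f(0,1),f(1,1))
replace slot 1: 2·(5+12) − 4 = 30 → (30,5,12)
replace slot 3: 2·(30+5) − 12 = 58 → (30,5,58)
replace slot 1: 2·(5+58) − 30 = 96 → (96,5,58)
replace slot 2: 2·(96+58) − 5 = 303 → (96,303,58)

96,303,58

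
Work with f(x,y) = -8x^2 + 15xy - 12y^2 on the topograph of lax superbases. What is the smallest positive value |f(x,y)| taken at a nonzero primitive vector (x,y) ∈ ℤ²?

translate: b→1 (≡-15 mod 16), so (8,-15,12)→(8,1,5)
flip: (8,1,5)→(5,-1,8)
reduced (well bottom): (5,-1,8) with a≤c, −a<b≤a
well minimum |f| = |-5| = 5 (negative-definite)

5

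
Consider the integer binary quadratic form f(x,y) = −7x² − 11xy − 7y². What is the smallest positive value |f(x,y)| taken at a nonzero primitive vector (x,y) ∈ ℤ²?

translate: b→-3 (≡11 mod 14), so (7,11,7)→(7,-3,3)
flip: (7,-3,3)→(3,3,7)
reduced (well bottom): (3,3,7) with a≤c, −a<b≤a
well minimum |f| = |-3| = 3 (negative-definite)

3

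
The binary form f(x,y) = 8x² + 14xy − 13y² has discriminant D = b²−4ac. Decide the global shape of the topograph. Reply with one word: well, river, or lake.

D = b²−4ac = 14² − 4·8·(-13) = 612
D > 0 non-square ⇒ indefinite ⇒ periodic river

river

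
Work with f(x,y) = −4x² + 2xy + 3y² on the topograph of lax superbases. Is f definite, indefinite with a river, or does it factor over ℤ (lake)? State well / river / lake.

D = b²−4ac = 2² − 4·(-4)·3 = 52
D > 0 non-square ⇒ indefinite ⇒ periodic river

river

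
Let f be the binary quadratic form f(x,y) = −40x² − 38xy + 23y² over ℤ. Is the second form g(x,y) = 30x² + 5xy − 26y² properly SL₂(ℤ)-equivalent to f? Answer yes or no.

D₁ = 5124, D₂ = 3145
discriminants differ ⇒ not SL₂(ℤ)-equivalent

no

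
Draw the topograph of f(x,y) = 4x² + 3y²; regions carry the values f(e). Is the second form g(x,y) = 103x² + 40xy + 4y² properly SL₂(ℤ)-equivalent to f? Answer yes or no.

D₁ = -48, D₂ = -48
f: flip: (4,0,3)→(3,0,4)
f: reduced (well bottom): (3,0,4) with a≤c, −a<b≤a
g: flip: (103,40,4)→(4,-40,103)
g: translate: b→0 (≡-40 mod 8), so (4,-40,103)→(4,0,3)
g: flip: (4,0,3)→(3,0,4)
g: reduced (well bottom): (3,0,4) with a≤c, −a<b≤a
reduced forms (3, 0, 4) vs (3, 0, 4) ⇒ equivalent

yes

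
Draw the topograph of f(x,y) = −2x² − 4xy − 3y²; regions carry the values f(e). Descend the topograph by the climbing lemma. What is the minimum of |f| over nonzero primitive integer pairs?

translate: b→0 (≡4 mod 4), so (2,4,3)→(2,0,1)
flip: (2,0,1)→(1,0,2)
reduced (well bottom): (1,0,2) with a≤c, −a<b≤a
well minimum |f| = |-1| = 1 (negative-definite)

1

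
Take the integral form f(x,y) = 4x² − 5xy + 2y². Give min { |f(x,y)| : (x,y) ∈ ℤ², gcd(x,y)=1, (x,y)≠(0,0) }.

translate: b→3 (≡-5 mod 8), so (4,-5,2)→(4,3,1)
flip: (4,3,1)→(1,-3,4)
translate: b→1 (≡-3 mod 2), so (1,-3,4)→(1,1,2)
reduced (well bottom): (1,1,2) with a≤c, −a<b≤a
well minimum = a = 1

1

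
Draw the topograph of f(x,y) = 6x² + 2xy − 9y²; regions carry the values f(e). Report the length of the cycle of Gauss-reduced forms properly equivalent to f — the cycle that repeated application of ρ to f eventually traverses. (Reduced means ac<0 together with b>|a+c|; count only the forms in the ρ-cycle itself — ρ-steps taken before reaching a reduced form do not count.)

D = 220, ⌊√D⌋ = 14
descent: ρ → (-9,-2,6)
descent: ρ → (6,14,-1)  [lands on river]
river: ρ → (-1,14,6)
river: ρ → (6,10,-5)
river: ρ → (-5,10,6)
ρ-cycle length = 4 (tail of 2 descent steps not counted)

4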